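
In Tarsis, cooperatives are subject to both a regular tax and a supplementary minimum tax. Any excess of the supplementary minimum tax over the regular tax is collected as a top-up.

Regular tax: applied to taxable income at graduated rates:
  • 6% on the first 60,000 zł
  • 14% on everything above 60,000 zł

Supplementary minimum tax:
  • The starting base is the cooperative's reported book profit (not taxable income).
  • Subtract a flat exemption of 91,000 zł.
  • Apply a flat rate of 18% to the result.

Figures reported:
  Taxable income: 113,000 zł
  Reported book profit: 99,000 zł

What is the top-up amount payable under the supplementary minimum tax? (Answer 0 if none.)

Regular tax:
  60,000 zł × 6% = 3,600 zł
  53,000 zł × 14% = 7,420 zł
  → 11,020 zł

Supplementary minimum tax:
  Base (reported book profit): 99,000 zł
  Less exemption 91,000 zł → base 8,000 zł
  8,000 zł × 18% = 1,440 zł

1,440 zł ≤ 11,020 zł, so no add-on is due.

0 zł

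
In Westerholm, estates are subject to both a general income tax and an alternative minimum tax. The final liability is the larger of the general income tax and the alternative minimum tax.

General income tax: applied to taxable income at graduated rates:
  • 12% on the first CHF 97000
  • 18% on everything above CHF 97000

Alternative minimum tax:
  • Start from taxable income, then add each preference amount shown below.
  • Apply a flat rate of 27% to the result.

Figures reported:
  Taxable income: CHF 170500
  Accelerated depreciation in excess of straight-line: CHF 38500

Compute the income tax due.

Alternative minimum tax:
  Adjusted income: CHF 170500 + CHF 38500 = CHF 209000
  CHF 209000 × 27% = CHF 56430

General income tax:
  CHF 97000 × 12% = CHF 11640
  CHF 73500 × 18% = CHF 13230
  → CHF 24870

CHF 56430 > CHF 24870, so the alternative minimum tax is the binding amount.

CHF 56430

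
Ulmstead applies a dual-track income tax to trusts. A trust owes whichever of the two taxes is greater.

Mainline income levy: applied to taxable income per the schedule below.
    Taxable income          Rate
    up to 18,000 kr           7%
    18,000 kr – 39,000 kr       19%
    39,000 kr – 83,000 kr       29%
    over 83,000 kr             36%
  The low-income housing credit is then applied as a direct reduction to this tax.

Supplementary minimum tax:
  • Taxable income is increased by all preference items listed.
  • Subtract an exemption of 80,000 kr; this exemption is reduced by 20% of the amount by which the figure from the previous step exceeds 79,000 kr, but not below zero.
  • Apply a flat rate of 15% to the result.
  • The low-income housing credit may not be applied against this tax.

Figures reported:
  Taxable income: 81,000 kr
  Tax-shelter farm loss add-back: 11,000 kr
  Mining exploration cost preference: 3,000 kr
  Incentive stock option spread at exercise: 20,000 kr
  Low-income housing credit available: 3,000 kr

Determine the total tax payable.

14,430 kr

Supplementary minimum tax:
  Adjusted income: 81,000 kr + 11,000 kr + 3,000 kr + 20,000 kr = 115,000 kr
  Exemption: 80,000 kr − 20% × (115,000 kr − 79,000 kr) = 80,000 kr − 7,200 kr = 72,800 kr
  Base: 115,000 kr − 72,800 kr = 42,200 kr
  42,200 kr × 15% = 6,330 kr

Mainline income levy:
  18,000 kr × 7% = 1,260 kr
  21,000 kr × 19% = 3,990 kr
  42,000 kr × 29% = 12,180 kr
  → 17,430 kr
  Less low-income housing credit 3,000 kr → 14,430 kr

14,430 kr > 6,330 kr, so the mainline income levy governs.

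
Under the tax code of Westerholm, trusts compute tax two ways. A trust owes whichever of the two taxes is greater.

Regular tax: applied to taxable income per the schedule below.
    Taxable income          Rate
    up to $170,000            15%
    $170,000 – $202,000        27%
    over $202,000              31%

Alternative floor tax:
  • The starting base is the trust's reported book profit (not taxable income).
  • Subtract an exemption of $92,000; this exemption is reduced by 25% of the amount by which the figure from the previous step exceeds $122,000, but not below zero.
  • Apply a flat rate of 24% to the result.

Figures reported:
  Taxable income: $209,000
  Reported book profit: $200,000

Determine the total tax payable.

Alternative floor tax:
  Base (reported book profit): $200,000
  Exemption: $92,000 − 25% × ($200,000 − $122,000) = $92,000 − $19,500 = $72,500
  Base: $200,000 − $72,500 = $127,500
  $127,500 × 24% = $30,600

Regular tax:
  $170,000 × 15% = $25,500
  $32,000 × 27% = $8,640
  $7,000 × 31% = $2,170
  → $36,310

$36,310 > $30,600, so the regular tax governs.

$36,310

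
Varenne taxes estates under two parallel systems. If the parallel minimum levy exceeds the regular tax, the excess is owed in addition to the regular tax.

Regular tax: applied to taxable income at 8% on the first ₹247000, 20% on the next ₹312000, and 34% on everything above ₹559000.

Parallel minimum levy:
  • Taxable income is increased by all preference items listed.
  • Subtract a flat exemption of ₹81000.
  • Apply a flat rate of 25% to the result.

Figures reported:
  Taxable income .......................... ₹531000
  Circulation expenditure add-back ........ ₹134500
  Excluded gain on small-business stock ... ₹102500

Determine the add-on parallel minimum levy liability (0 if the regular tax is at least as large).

₹95190

Parallel minimum levy:
  Adjusted income: ₹531000 + ₹134500 + ₹102500 = ₹768000
  Less exemption ₹81000 → base ₹687000
  ₹687000 × 25% = ₹171750

Regular tax:
  ₹247000 × 8% = ₹19760
  ₹284000 × 20% = ₹56800
  → ₹76560

Excess of parallel minimum levy over regular tax: ₹171750 − ₹76560 = ₹95190.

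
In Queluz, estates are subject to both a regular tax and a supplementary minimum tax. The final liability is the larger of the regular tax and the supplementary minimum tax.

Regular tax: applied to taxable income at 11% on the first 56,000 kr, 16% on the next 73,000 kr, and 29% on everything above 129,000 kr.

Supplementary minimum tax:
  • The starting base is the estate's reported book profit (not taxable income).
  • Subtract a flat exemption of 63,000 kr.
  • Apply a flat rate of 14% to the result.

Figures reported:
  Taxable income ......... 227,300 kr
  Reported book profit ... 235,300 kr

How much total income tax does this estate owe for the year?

46,347 kr

Regular tax:
  56,000 kr × 11% = 6,160 kr
  73,000 kr × 16% = 11,680 kr
  98,300 kr × 29% = 28,507 kr
  → 46,347 kr

Supplementary minimum tax:
  Base (reported book profit): 235,300 kr
  Less exemption 63,000 kr → base 172,300 kr
  172,300 kr × 14% = 24,122 kr

46,347 kr > 24,122 kr, so the regular tax governs.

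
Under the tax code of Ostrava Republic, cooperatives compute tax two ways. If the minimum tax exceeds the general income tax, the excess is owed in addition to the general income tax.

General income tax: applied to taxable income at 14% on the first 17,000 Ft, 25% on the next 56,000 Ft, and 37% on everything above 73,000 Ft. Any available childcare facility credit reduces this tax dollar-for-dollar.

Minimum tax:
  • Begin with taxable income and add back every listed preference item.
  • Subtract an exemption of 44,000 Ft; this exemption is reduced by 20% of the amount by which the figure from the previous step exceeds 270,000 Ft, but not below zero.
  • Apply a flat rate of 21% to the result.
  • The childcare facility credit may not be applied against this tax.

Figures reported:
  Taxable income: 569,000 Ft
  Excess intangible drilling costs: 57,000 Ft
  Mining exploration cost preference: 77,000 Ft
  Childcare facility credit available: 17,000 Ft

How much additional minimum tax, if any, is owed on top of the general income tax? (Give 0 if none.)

Minimum tax:
  Adjusted income: 569,000 Ft + 57,000 Ft + 77,000 Ft = 703,000 Ft
  Exemption: 20% × (703,000 Ft − 270,000 Ft) = 86,600 Ft ≥ 44,000 Ft, so the exemption is fully phased out
  Base: 703,000 Ft − 0 Ft = 703,000 Ft
  703,000 Ft × 21% = 147,630 Ft

General income tax:
  17,000 Ft × 14% = 2,380 Ft
  56,000 Ft × 25% = 14,000 Ft
  496,000 Ft × 37% = 183,520 Ft
  → 199,900 Ft
  Less childcare facility credit 17,000 Ft → 182,900 Ft

147,630 Ft ≤ 182,900 Ft, so no add-on is due.

0 Ft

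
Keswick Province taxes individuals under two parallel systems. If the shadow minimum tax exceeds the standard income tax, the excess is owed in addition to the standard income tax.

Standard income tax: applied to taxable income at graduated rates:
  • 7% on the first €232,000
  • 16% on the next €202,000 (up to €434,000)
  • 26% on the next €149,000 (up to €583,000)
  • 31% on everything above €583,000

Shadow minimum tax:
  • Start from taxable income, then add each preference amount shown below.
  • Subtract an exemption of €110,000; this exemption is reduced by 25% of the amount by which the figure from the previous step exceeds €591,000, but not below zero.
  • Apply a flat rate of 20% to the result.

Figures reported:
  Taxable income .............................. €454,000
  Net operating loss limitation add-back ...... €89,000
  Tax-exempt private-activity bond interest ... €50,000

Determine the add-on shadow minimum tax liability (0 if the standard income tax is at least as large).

Shadow minimum tax:
  Adjusted income: €454,000 + €89,000 + €50,000 = €593,000
  Exemption: €110,000 − 25% × (€593,000 − €591,000) = €110,000 − €500 = €109,500
  Base: €593,000 − €109,500 = €483,500
  €483,500 × 20% = €96,700

Standard income tax:
  €232,000 × 7% = €16,240
  €202,000 × 16% = €32,320
  €20,000 × 26% = €5,200
  → €53,760

Excess of shadow minimum tax over standard income tax: €96,700 − €53,760 = €42,940.

€42,940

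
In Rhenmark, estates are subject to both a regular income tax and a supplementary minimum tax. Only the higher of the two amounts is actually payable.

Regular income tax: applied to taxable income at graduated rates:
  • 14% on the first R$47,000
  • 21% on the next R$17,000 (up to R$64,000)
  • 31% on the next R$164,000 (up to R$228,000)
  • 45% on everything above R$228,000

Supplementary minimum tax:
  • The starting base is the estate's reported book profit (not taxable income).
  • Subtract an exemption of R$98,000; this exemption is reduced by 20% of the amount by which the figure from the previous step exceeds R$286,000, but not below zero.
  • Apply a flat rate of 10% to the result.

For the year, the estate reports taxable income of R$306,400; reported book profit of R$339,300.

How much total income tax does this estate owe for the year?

Supplementary minimum tax:
  Base (reported book profit): R$339,300
  Exemption: R$98,000 − 20% × (R$339,300 − R$286,000) = R$98,000 − R$10,660 = R$87,340
  Base: R$339,300 − R$87,340 = R$251,960
  R$251,960 × 10% = R$25,196

Regular income tax:
  R$47,000 × 14% = R$6,580
  R$17,000 × 21% = R$3,570
  R$164,000 × 31% = R$50,840
  R$78,400 × 45% = R$35,280
  → R$96,270

R$96,270 > R$25,196, so the regular income tax governs.

R$96,270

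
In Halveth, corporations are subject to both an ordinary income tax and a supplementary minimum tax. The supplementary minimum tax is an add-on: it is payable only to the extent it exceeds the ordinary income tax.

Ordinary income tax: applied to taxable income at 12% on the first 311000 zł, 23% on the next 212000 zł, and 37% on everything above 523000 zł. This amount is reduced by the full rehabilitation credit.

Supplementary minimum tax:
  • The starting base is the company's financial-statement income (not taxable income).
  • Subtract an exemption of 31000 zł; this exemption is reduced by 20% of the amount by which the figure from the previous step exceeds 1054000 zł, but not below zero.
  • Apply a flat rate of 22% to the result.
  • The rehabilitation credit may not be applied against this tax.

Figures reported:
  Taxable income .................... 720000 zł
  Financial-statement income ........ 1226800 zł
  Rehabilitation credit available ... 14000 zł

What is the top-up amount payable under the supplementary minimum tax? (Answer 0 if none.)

124926 zł

Supplementary minimum tax:
  Base (financial-statement income): 1226800 zł
  Exemption: 20% × (1226800 zł − 1054000 zł) = 34560 zł ≥ 31000 zł, so the exemption is fully phased out
  Base: 1226800 zł − 0 zł = 1226800 zł
  1226800 zł × 22% = 269896 zł

Ordinary income tax:
  311000 zł × 12% = 37320 zł
  212000 zł × 23% = 48760 zł
  197000 zł × 37% = 72890 zł
  → 158970 zł
  Less rehabilitation credit 14000 zł → 144970 zł

Excess of supplementary minimum tax over ordinary income tax: 269896 zł − 144970 zł = 124926 zł.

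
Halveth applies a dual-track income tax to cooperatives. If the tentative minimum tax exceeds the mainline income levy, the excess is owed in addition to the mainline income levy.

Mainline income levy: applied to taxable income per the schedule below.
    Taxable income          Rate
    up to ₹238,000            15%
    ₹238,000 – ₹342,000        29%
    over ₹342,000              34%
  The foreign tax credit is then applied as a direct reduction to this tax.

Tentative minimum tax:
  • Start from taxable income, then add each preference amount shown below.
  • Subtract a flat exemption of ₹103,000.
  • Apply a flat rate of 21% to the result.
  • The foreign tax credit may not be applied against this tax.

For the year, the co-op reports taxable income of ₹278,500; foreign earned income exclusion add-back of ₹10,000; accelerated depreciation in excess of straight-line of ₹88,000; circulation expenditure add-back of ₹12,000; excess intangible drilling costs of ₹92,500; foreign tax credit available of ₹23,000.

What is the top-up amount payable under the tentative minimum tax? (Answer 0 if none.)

₹54,935

Tentative minimum tax:
  Adjusted income: ₹278,500 + ₹10,000 + ₹88,000 + ₹12,000 + ₹92,500 = ₹481,000
  Less exemption ₹103,000 → base ₹378,000
  ₹378,000 × 21% = ₹79,380

Mainline income levy:
  ₹238,000 × 15% = ₹35,700
  ₹40,500 × 29% = ₹11,745
  → ₹47,445
  Less foreign tax credit ₹23,000 → ₹24,445

Excess of tentative minimum tax over mainline income levy: ₹79,380 − ₹24,445 = ₹54,935.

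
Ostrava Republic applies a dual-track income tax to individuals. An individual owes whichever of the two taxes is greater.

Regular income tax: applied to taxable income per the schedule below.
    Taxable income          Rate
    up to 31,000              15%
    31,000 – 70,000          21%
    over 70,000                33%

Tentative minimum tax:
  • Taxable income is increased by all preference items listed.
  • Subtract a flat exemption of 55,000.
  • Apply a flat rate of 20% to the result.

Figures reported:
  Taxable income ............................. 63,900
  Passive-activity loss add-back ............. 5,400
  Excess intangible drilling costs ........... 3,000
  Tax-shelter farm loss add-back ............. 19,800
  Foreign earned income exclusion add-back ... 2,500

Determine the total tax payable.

Regular income tax:
  31,000 × 15% = 4,650
  32,900 × 21% = 6,909
  → 11,559

Tentative minimum tax:
  Adjusted income: 63,900 + 5,400 + 3,000 + 19,800 + 2,500 = 94,600
  Less exemption 55,000 → base 39,600
  39,600 × 20% = 7,920

11,559 > 7,920, so the regular income tax governs.

11,559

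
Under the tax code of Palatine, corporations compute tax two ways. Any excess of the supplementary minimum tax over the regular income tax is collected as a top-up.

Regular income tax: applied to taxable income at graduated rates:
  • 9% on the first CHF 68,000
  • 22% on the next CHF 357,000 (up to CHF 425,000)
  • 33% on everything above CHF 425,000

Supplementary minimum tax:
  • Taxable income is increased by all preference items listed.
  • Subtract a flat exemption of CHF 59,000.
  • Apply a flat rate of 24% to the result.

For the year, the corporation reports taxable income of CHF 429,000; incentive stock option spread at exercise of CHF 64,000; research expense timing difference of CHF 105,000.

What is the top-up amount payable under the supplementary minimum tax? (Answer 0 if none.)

CHF 43,380

Supplementary minimum tax:
  Adjusted income: CHF 429,000 + CHF 64,000 + CHF 105,000 = CHF 598,000
  Less exemption CHF 59,000 → base CHF 539,000
  CHF 539,000 × 24% = CHF 129,360

Regular income tax:
  CHF 68,000 × 9% = CHF 6,120
  CHF 357,000 × 22% = CHF 78,540
  CHF 4,000 × 33% = CHF 1,320
  → CHF 85,980

Excess of supplementary minimum tax over regular income tax: CHF 129,360 − CHF 85,980 = CHF 43,380.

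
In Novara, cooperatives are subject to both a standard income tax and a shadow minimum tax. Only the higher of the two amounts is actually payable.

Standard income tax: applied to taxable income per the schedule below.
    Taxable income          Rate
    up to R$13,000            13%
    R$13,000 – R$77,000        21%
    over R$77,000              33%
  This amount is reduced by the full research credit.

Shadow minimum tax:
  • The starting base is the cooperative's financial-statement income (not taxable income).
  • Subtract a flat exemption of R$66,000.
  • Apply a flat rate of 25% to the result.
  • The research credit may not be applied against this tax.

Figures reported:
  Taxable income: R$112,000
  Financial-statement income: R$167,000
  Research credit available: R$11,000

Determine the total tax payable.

R$25,250

Shadow minimum tax:
  Base (financial-statement income): R$167,000
  Less exemption R$66,000 → base R$101,000
  R$101,000 × 25% = R$25,250

Standard income tax:
  R$13,000 × 13% = R$1,690
  R$64,000 × 21% = R$13,440
  R$35,000 × 33% = R$11,550
  → R$26,680
  Less research credit R$11,000 → R$15,680

R$25,250 > R$15,680, so the shadow minimum tax is the binding amount.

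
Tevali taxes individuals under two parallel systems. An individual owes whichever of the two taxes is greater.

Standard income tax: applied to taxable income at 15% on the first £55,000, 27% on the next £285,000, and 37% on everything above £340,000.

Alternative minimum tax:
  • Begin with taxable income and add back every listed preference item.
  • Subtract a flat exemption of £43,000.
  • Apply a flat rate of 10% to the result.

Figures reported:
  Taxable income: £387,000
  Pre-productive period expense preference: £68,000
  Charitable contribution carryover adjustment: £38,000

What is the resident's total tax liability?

£102,590

Standard income tax:
  £55,000 × 15% = £8,250
  £285,000 × 27% = £76,950
  £47,000 × 37% = £17,390
  → £102,590

Alternative minimum tax:
  Adjusted income: £387,000 + £68,000 + £38,000 = £493,000
  Less exemption £43,000 → base £450,000
  £450,000 × 10% = £45,000

£102,590 > £45,000, so the standard income tax governs.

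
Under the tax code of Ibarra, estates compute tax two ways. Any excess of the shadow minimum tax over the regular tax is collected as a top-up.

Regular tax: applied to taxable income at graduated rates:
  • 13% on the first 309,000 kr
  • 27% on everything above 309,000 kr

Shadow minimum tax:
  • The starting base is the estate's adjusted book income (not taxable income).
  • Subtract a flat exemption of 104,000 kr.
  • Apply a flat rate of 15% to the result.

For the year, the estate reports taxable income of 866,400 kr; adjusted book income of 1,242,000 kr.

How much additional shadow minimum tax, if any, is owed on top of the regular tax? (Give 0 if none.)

Shadow minimum tax:
  Base (adjusted book income): 1,242,000 kr
  Less exemption 104,000 kr → base 1,138,000 kr
  1,138,000 kr × 15% = 170,700 kr

Regular tax:
  309,000 kr × 13% = 40,170 kr
  557,400 kr × 27% = 150,498 kr
  → 190,668 kr

170,700 kr ≤ 190,668 kr, so no add-on is due.

0 kr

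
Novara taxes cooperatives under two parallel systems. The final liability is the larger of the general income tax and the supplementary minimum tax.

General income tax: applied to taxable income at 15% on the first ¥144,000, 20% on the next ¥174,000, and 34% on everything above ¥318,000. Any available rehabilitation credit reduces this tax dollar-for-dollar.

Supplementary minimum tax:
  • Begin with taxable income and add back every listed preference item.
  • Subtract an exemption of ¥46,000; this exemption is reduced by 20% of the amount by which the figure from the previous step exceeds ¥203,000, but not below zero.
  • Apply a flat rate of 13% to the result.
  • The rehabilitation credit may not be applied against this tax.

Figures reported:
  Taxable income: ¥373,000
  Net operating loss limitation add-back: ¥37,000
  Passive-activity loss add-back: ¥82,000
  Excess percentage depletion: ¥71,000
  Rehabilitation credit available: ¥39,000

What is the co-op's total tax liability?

General income tax:
  ¥144,000 × 15% = ¥21,600
  ¥174,000 × 20% = ¥34,800
  ¥55,000 × 34% = ¥18,700
  → ¥75,100
  Less rehabilitation credit ¥39,000 → ¥36,100

Supplementary minimum tax:
  Adjusted income: ¥373,000 + ¥37,000 + ¥82,000 + ¥71,000 = ¥563,000
  Exemption: 20% × (¥563,000 − ¥203,000) = ¥72,000 ≥ ¥46,000, so the exemption is fully phased out
  Base: ¥563,000 − ¥0 = ¥563,000
  ¥563,000 × 13% = ¥73,190

¥73,190 > ¥36,100, so the supplementary minimum tax is the binding amount.

¥73,190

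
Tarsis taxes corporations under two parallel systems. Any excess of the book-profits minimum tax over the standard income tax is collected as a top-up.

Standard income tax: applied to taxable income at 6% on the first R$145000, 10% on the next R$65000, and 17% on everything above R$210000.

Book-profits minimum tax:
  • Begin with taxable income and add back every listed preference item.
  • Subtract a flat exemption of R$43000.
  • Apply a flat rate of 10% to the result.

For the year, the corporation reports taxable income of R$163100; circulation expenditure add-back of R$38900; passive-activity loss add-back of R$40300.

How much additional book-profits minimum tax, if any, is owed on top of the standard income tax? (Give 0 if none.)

R$9420

Standard income tax:
  R$145000 × 6% = R$8700
  R$18100 × 10% = R$1810
  → R$10510

Book-profits minimum tax:
  Adjusted income: R$163100 + R$38900 + R$40300 = R$242300
  Less exemption R$43000 → base R$199300
  R$199300 × 10% = R$19930

Excess of book-profits minimum tax over standard income tax: R$19930 − R$10510 = R$9420.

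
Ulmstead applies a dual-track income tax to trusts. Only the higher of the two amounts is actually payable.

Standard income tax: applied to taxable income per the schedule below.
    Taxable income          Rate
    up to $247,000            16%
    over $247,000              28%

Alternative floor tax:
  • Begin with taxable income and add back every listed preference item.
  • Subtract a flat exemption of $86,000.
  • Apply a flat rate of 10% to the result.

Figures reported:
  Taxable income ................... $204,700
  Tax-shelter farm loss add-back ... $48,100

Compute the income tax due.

$32,752

Alternative floor tax:
  Adjusted income: $204,700 + $48,100 = $252,800
  Less exemption $86,000 → base $166,800
  $166,800 × 10% = $16,680

Standard income tax:
  $204,700 × 16% = $32,752

$32,752 > $16,680, so the standard income tax governs.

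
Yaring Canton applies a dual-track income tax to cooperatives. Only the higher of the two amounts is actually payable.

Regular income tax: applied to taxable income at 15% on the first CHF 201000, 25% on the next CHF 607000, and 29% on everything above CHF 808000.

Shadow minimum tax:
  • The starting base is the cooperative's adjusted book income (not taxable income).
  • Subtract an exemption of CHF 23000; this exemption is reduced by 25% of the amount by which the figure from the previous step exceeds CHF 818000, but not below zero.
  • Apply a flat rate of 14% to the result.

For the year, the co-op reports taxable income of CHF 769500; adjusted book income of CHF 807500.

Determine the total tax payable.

CHF 172275

Regular income tax:
  CHF 201000 × 15% = CHF 30150
  CHF 568500 × 25% = CHF 142125
  → CHF 172275

Shadow minimum tax:
  Base (adjusted book income): CHF 807500
  Exemption: CHF 807500 ≤ CHF 818000, so full CHF 23000 applies
  Base: CHF 807500 − CHF 23000 = CHF 784500
  CHF 784500 × 14% = CHF 109830

CHF 172275 > CHF 109830, so the regular income tax governs.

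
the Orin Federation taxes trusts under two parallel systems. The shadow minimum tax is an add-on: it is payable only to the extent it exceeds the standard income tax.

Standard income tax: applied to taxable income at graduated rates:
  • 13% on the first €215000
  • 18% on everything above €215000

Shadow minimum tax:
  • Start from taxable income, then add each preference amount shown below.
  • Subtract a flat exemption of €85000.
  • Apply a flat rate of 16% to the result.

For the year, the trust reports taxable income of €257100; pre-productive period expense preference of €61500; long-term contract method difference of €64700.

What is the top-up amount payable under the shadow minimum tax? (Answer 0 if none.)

€12200

Standard income tax:
  €215000 × 13% = €27950
  €42100 × 18% = €7578
  → €35528

Shadow minimum tax:
  Adjusted income: €257100 + €61500 + €64700 = €383300
  Less exemption €85000 → base €298300
  €298300 × 16% = €47728

Excess of shadow minimum tax over standard income tax: €47728 − €35528 = €12200.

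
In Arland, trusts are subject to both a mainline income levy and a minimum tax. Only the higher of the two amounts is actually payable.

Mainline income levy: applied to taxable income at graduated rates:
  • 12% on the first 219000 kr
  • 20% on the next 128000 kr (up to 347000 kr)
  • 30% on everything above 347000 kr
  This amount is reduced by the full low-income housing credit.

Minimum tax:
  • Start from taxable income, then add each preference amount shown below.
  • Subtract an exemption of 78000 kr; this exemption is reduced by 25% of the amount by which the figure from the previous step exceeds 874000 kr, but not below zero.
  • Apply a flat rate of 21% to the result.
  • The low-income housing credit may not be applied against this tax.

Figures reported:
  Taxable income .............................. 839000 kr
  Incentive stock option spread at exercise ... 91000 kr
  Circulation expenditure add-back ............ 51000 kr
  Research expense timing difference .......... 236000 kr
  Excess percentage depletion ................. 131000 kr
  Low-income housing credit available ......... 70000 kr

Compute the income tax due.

283080 kr

Mainline income levy:
  219000 kr × 12% = 26280 kr
  128000 kr × 20% = 25600 kr
  492000 kr × 30% = 147600 kr
  → 199480 kr
  Less low-income housing credit 70000 kr → 129480 kr

Minimum tax:
  Adjusted income: 839000 kr + 91000 kr + 51000 kr + 236000 kr + 131000 kr = 1348000 kr
  Exemption: 25% × (1348000 kr − 874000 kr) = 118500 kr ≥ 78000 kr, so the exemption is fully phased out
  Base: 1348000 kr − 0 kr = 1348000 kr
  1348000 kr × 21% = 283080 kr

283080 kr > 129480 kr, so the minimum tax is the binding amount.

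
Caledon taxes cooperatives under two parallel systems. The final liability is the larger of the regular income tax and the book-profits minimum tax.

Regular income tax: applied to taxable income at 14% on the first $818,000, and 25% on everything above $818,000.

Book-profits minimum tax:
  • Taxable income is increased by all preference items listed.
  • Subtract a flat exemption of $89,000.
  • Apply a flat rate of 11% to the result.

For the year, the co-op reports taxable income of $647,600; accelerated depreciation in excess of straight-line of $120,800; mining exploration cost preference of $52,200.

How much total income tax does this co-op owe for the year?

Book-profits minimum tax:
  Adjusted income: $647,600 + $120,800 + $52,200 = $820,600
  Less exemption $89,000 → base $731,600
  $731,600 × 11% = $80,476

Regular income tax:
  $647,600 × 14% = $90,664

$90,664 > $80,476, so the regular income tax governs.

$90,664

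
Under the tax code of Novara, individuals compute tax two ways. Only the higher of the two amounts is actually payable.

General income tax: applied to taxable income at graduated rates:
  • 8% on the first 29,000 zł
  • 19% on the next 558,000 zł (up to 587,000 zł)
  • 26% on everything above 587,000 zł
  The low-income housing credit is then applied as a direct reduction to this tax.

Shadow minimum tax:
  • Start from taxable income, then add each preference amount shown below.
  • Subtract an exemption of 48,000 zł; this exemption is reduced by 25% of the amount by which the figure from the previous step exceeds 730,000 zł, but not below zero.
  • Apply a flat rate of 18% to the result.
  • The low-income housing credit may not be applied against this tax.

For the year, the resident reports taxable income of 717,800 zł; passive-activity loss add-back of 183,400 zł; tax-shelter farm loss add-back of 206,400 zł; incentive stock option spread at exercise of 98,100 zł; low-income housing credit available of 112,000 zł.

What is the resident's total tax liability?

Shadow minimum tax:
  Adjusted income: 717,800 zł + 183,400 zł + 206,400 zł + 98,100 zł = 1,205,700 zł
  Exemption: 25% × (1,205,700 zł − 730,000 zł) = 118,925 zł ≥ 48,000 zł, so the exemption is fully phased out
  Base: 1,205,700 zł − 0 zł = 1,205,700 zł
  1,205,700 zł × 18% = 217,026 zł

General income tax:
  29,000 zł × 8% = 2,320 zł
  558,000 zł × 19% = 106,020 zł
  130,800 zł × 26% = 34,008 zł
  → 142,348 zł
  Less low-income housing credit 112,000 zł → 30,348 zł

217,026 zł > 30,348 zł, so the shadow minimum tax is the binding amount.

217,026 zł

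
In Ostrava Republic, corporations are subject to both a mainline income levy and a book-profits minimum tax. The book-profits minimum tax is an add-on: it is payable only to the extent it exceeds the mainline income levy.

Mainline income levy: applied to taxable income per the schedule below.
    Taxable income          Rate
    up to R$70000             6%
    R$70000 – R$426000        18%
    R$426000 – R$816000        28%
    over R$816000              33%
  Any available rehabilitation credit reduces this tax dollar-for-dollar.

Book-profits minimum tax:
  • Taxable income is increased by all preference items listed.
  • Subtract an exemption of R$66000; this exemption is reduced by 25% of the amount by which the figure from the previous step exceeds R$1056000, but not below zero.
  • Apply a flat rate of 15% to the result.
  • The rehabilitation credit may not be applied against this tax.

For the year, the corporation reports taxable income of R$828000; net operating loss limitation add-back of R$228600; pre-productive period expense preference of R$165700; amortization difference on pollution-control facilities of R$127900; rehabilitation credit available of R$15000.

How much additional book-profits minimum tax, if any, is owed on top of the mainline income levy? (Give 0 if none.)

Book-profits minimum tax:
  Adjusted income: R$828000 + R$228600 + R$165700 + R$127900 = R$1350200
  Exemption: 25% × (R$1350200 − R$1056000) = R$73550 ≥ R$66000, so the exemption is fully phased out
  Base: R$1350200 − R$0 = R$1350200
  R$1350200 × 15% = R$202530

Mainline income levy:
  R$70000 × 6% = R$4200
  R$356000 × 18% = R$64080
  R$390000 × 28% = R$109200
  R$12000 × 33% = R$3960
  → R$181440
  Less rehabilitation credit R$15000 → R$166440

Excess of book-profits minimum tax over mainline income levy: R$202530 − R$166440 = R$36090.

R$36090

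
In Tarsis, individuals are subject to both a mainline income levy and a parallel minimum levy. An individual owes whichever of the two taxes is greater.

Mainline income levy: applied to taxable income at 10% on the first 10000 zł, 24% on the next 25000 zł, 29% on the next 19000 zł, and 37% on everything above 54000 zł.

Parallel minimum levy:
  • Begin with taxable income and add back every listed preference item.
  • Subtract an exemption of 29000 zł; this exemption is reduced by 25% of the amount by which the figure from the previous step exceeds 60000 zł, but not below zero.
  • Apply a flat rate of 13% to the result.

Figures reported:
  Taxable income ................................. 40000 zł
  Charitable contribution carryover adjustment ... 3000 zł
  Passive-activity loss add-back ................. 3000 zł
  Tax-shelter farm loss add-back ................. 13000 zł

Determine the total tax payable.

8450 zł

Parallel minimum levy:
  Adjusted income: 40000 zł + 3000 zł + 3000 zł + 13000 zł = 59000 zł
  Exemption: 59000 zł ≤ 60000 zł, so full 29000 zł applies
  Base: 59000 zł − 29000 zł = 30000 zł
  30000 zł × 13% = 3900 zł

Mainline income levy:
  10000 zł × 10% = 1000 zł
  25000 zł × 24% = 6000 zł
  5000 zł × 29% = 1450 zł
  → 8450 zł

8450 zł > 3900 zł, so the mainline income levy governs.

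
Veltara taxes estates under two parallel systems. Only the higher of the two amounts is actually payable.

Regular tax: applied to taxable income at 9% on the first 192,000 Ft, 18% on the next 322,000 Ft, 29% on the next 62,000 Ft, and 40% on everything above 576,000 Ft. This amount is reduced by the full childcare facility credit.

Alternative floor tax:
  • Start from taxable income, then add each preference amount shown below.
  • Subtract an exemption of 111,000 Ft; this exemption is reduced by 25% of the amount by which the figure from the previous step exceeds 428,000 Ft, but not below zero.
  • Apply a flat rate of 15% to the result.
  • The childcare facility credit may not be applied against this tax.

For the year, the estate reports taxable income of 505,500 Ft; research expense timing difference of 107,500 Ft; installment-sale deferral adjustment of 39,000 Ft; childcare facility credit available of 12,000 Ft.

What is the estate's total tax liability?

Alternative floor tax:
  Adjusted income: 505,500 Ft + 107,500 Ft + 39,000 Ft = 652,000 Ft
  Exemption: 111,000 Ft − 25% × (652,000 Ft − 428,000 Ft) = 111,000 Ft − 56,000 Ft = 55,000 Ft
  Base: 652,000 Ft − 55,000 Ft = 597,000 Ft
  597,000 Ft × 15% = 89,550 Ft

Regular tax:
  192,000 Ft × 9% = 17,280 Ft
  313,500 Ft × 18% = 56,430 Ft
  → 73,710 Ft
  Less childcare facility credit 12,000 Ft → 61,710 Ft

89,550 Ft > 61,710 Ft, so the alternative floor tax is the binding amount.

89,550 Ft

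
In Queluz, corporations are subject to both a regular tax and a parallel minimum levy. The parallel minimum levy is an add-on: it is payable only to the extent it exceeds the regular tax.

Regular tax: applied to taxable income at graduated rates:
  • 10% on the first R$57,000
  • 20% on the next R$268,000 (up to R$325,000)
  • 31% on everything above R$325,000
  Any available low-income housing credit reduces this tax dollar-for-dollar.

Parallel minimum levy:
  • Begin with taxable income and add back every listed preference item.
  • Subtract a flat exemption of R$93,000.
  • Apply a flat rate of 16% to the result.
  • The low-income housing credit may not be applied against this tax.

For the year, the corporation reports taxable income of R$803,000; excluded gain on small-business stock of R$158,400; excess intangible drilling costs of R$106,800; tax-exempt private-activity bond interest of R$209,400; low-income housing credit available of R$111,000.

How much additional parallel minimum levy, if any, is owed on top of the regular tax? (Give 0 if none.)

Regular tax:
  R$57,000 × 10% = R$5,700
  R$268,000 × 20% = R$53,600
  R$478,000 × 31% = R$148,180
  → R$207,480
  Less low-income housing credit R$111,000 → R$96,480

Parallel minimum levy:
  Adjusted income: R$803,000 + R$158,400 + R$106,800 + R$209,400 = R$1,277,600
  Less exemption R$93,000 → base R$1,184,600
  R$1,184,600 × 16% = R$189,536

Excess of parallel minimum levy over regular tax: R$189,536 − R$96,480 = R$93,056.

R$93,056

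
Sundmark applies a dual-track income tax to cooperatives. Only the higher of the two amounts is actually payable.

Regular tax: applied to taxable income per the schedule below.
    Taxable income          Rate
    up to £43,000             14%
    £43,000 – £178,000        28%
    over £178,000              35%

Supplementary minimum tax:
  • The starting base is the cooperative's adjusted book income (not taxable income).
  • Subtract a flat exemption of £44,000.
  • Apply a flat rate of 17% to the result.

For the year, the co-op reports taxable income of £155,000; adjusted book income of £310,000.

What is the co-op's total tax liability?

Regular tax:
  £43,000 × 14% = £6,020
  £112,000 × 28% = £31,360
  → £37,380

Supplementary minimum tax:
  Base (adjusted book income): £310,000
  Less exemption £44,000 → base £266,000
  £266,000 × 17% = £45,220

£45,220 > £37,380, so the supplementary minimum tax is the binding amount.

£45,220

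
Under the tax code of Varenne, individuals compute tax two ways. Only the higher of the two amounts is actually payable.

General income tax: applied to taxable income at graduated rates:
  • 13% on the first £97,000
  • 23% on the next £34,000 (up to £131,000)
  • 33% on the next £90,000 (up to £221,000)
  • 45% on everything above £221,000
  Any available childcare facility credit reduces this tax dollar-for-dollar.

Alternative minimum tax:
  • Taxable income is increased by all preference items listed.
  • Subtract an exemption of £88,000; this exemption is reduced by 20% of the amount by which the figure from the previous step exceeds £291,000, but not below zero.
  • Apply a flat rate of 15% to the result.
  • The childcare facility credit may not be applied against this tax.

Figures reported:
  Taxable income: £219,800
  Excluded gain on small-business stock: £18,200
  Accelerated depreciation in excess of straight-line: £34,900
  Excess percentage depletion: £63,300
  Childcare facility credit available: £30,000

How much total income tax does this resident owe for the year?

£38,586

General income tax:
  £97,000 × 13% = £12,610
  £34,000 × 23% = £7,820
  £88,800 × 33% = £29,304
  → £49,734
  Less childcare facility credit £30,000 → £19,734

Alternative minimum tax:
  Adjusted income: £219,800 + £18,200 + £34,900 + £63,300 = £336,200
  Exemption: £88,000 − 20% × (£336,200 − £291,000) = £88,000 − £9,040 = £78,960
  Base: £336,200 − £78,960 = £257,240
  £257,240 × 15% = £38,586

£38,586 > £19,734, so the alternative minimum tax is the binding amount.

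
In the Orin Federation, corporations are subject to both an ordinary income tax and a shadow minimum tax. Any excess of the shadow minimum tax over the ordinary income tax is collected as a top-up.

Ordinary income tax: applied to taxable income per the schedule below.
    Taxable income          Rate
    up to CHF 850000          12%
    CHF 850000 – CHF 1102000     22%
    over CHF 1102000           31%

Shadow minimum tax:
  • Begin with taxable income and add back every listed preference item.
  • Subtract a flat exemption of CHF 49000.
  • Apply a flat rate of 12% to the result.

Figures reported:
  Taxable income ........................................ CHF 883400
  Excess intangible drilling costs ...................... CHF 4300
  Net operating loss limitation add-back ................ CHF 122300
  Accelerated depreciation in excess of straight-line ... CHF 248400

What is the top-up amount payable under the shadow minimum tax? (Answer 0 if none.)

Ordinary income tax:
  CHF 850000 × 12% = CHF 102000
  CHF 33400 × 22% = CHF 7348
  → CHF 109348

Shadow minimum tax:
  Adjusted income: CHF 883400 + CHF 4300 + CHF 122300 + CHF 248400 = CHF 1258400
  Less exemption CHF 49000 → base CHF 1209400
  CHF 1209400 × 12% = CHF 145128

Excess of shadow minimum tax over ordinary income tax: CHF 145128 − CHF 109348 = CHF 35780.

CHF 35780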